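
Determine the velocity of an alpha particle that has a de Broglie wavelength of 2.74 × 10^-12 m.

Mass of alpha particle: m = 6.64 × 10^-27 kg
3.64 × 10^4 m/s

From the de Broglie relation λ = h/(mv), we solve for v:

v = h/(mλ)
v = (6.626 × 10^-34 J·s) / (6.64 × 10^-27 kg × 2.74 × 10^-12 m)
v = 3.64 × 10^4 m/s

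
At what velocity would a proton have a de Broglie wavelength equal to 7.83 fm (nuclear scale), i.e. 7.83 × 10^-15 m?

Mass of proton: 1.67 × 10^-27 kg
5.07 × 10^7 m/s

From λ = h/(mv), solve for v:

v = h/(mλ)
v = (6.626 × 10^-34 J·s) / (1.67 × 10^-27 kg × 7.83 × 10^-15 m)
v = 5.07 × 10^7 m/s

Note: This velocity is 16.9% of the speed of light, so relativistic corrections would be needed for a more accurate calculation.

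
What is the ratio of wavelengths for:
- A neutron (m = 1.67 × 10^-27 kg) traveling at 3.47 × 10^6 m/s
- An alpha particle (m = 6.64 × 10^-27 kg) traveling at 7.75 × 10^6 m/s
λ₁/λ₂ = 8.88

Using λ = h/(mv):

λ₁ = h/(m₁v₁) = 1.14 × 10^-13 m
λ₂ = h/(m₂v₂) = 1.29 × 10^-14 m

Ratio λ₁/λ₂ = (m₂v₂)/(m₁v₁)
         = (6.64 × 10^-27 kg × 7.75 × 10^6 m/s) / (1.67 × 10^-27 kg × 3.47 × 10^6 m/s)
         = 8.88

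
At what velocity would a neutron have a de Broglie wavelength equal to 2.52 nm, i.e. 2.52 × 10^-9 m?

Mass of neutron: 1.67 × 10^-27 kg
1.57 × 10^2 m/s

From λ = h/(mv), solve for v:

v = h/(mλ)
v = (6.626 × 10^-34 J·s) / (1.67 × 10^-27 kg × 2.52 × 10^-9 m)
v = 1.57 × 10^2 m/s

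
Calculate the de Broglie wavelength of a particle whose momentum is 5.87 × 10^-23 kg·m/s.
1.13 × 10^-11 m

Using the de Broglie relation λ = h/p:

λ = h/p
λ = (6.626 × 10^-34 J·s) / (5.87 × 10^-23 kg·m/s)
λ = 1.13 × 10^-11 m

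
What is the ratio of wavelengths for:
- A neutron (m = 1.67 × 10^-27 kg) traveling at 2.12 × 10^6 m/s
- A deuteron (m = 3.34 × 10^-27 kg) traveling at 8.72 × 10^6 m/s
λ₁/λ₂ = 8.23

Using λ = h/(mv):

λ₁ = h/(m₁v₁) = 1.87 × 10^-13 m
λ₂ = h/(m₂v₂) = 2.28 × 10^-14 m

Ratio λ₁/λ₂ = (m₂v₂)/(m₁v₁)
         = (3.34 × 10^-27 kg × 8.72 × 10^6 m/s) / (1.67 × 10^-27 kg × 2.12 × 10^6 m/s)
         = 8.23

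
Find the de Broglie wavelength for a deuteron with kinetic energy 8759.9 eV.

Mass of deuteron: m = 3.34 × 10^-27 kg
2.16 × 10^-13 m

Using λ = h/√(2mKE):

First convert KE to Joules: KE = 8759.9 eV = 1.403 × 10^-15 J

λ = h/√(2mKE)
λ = (6.626 × 10^-34 J·s) / √(2 × 3.34 × 10^-27 kg × 1.403 × 10^-15 J)
λ = 2.16 × 10^-13 m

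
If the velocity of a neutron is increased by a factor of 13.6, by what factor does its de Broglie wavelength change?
The wavelength decreases by a factor of 13.6.

From λ = h/(mv), the wavelength is inversely proportional to velocity:

λ ∝ 1/v

If v → 13.6v, then λ → λ/13.6

When velocity is increased by a factor of 13.6, the wavelength decreases by a factor of 13.6.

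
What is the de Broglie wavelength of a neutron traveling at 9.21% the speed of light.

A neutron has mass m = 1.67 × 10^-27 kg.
1.44 × 10^-14 m

Using the de Broglie relation λ = h/(mv):

v = 9.21% × c = 2.761 × 10^7 m/s

λ = h/(mv)
λ = (6.626 × 10^-34 J·s) / (1.67 × 10^-27 kg × 2.761 × 10^7 m/s)
λ = 1.44 × 10^-14 m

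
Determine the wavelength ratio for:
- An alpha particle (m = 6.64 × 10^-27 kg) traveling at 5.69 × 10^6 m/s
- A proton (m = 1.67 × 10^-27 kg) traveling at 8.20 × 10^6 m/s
λ₁/λ₂ = 0.362

Using λ = h/(mv):

λ₁ = h/(m₁v₁) = 1.75 × 10^-14 m
λ₂ = h/(m₂v₂) = 4.84 × 10^-14 m

Ratio λ₁/λ₂ = (m₂v₂)/(m₁v₁)
         = (1.67 × 10^-27 kg × 8.20 × 10^6 m/s) / (6.64 × 10^-27 kg × 5.69 × 10^6 m/s)
         = 0.362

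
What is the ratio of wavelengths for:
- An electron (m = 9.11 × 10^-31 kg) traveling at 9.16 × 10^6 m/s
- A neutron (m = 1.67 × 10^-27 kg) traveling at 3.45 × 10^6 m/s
λ₁/λ₂ = 690

Using λ = h/(mv):

λ₁ = h/(m₁v₁) = 7.94 × 10^-11 m
λ₂ = h/(m₂v₂) = 1.15 × 10^-13 m

Ratio λ₁/λ₂ = (m₂v₂)/(m₁v₁)
         = (1.67 × 10^-27 kg × 3.45 × 10^6 m/s) / (9.11 × 10^-31 kg × 9.16 × 10^6 m/s)
         = 690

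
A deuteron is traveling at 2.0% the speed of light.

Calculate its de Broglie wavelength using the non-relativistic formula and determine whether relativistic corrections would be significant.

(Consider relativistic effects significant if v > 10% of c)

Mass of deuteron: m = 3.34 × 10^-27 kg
No, relativistic corrections are not needed.

Using the non-relativistic de Broglie formula λ = h/(mv):

v = 2.0% × c = 5.996 × 10^6 m/s

λ = h/(mv)
λ = (6.626 × 10^-34 J·s) / (3.34 × 10^-27 kg × 5.996 × 10^6 m/s)
λ = 3.31 × 10^-14 m

Since v = 2.0% of c < 10% of c, relativistic corrections are NOT significant and this non-relativistic result is a good approximation.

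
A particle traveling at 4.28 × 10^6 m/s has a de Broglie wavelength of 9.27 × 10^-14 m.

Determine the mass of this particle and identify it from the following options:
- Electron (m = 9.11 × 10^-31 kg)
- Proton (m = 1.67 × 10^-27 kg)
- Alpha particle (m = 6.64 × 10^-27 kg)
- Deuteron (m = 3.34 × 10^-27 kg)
The particle is a proton.

From λ = h/(mv), solve for mass:

m = h/(λv)
m = (6.626 × 10^-34 J·s) / (9.27 × 10^-14 m × 4.28 × 10^6 m/s)
m = 1.67 × 10^-27 kg

Comparing with the listed masses, this is closest to a proton.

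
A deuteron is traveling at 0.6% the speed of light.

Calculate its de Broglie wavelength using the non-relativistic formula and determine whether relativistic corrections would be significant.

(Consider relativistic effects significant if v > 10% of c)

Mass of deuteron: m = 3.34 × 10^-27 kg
No, relativistic corrections are not needed.

Using the non-relativistic de Broglie formula λ = h/(mv):

v = 0.6% × c = 1.799 × 10^6 m/s

λ = h/(mv)
λ = (6.626 × 10^-34 J·s) / (3.34 × 10^-27 kg × 1.799 × 10^6 m/s)
λ = 1.10 × 10^-13 m

Since v = 0.6% of c < 10% of c, relativistic corrections are NOT significant and this non-relativistic result is a good approximation.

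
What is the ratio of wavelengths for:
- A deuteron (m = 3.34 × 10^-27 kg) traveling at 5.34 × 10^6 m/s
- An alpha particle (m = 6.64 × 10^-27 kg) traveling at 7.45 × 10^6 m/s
λ₁/λ₂ = 2.77

Using λ = h/(mv):

λ₁ = h/(m₁v₁) = 3.72 × 10^-14 m
λ₂ = h/(m₂v₂) = 1.34 × 10^-14 m

Ratio λ₁/λ₂ = (m₂v₂)/(m₁v₁)
         = (6.64 × 10^-27 kg × 7.45 × 10^6 m/s) / (3.34 × 10^-27 kg × 5.34 × 10^6 m/s)
         = 2.77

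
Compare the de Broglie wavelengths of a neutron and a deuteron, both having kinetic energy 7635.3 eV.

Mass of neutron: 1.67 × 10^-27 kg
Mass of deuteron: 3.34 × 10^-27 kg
The neutron has the longer wavelength.

Using λ = h/√(2mKE):

For neutron: λ₁ = h/√(2m₁KE) = 3.28 × 10^-13 m
For deuteron: λ₂ = h/√(2m₂KE) = 2.32 × 10^-13 m

Since λ ∝ 1/√m at constant kinetic energy, the lighter particle has the longer wavelength.

The neutron has the longer de Broglie wavelength.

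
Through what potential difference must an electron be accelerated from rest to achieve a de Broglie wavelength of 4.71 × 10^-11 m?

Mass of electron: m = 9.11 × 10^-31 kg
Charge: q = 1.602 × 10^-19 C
678 V

From λ = h/√(2mqV), we solve for V:

λ² = h²/(2mqV)
V = h²/(2mqλ²)
V = (6.626 × 10^-34 J·s)² / (2 × 9.11 × 10^-31 kg × 1.602 × 10^-19 C × (4.71 × 10^-11 m)²)
V = 678 V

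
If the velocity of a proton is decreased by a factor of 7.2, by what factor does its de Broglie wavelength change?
The wavelength increases by a factor of 7.2.

From λ = h/(mv), the wavelength is inversely proportional to velocity:

λ ∝ 1/v

If v → v/7.2, then λ → 7.2λ

When velocity is decreased by a factor of 7.2, the wavelength increases by a factor of 7.2.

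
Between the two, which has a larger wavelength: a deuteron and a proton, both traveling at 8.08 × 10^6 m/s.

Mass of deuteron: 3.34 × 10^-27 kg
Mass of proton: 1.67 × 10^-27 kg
The proton has the longer wavelength.

Using λ = h/(mv), since both particles have the same velocity, the wavelength depends only on mass.

For deuteron: λ₁ = h/(m₁v) = 2.46 × 10^-14 m
For proton: λ₂ = h/(m₂v) = 4.91 × 10^-14 m

Since λ ∝ 1/m at constant velocity, the lighter particle has the longer wavelength.

The proton has the longer de Broglie wavelength.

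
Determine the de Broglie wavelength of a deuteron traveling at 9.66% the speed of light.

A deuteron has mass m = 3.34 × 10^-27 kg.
6.85 × 10^-15 m

Using the de Broglie relation λ = h/(mv):

v = 9.66% × c = 2.896 × 10^7 m/s

λ = h/(mv)
λ = (6.626 × 10^-34 J·s) / (3.34 × 10^-27 kg × 2.896 × 10^7 m/s)
λ = 6.85 × 10^-15 m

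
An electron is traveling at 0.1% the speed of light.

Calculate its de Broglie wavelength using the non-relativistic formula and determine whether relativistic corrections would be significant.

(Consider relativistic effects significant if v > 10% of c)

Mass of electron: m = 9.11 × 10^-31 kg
No, relativistic corrections are not needed.

Using the non-relativistic de Broglie formula λ = h/(mv):

v = 0.1% × c = 2.998 × 10^5 m/s

λ = h/(mv)
λ = (6.626 × 10^-34 J·s) / (9.11 × 10^-31 kg × 2.998 × 10^5 m/s)
λ = 2.43 × 10^-9 m

Since v = 0.1% of c < 10% of c, relativistic corrections are NOT significant and this non-relativistic result is a good approximation.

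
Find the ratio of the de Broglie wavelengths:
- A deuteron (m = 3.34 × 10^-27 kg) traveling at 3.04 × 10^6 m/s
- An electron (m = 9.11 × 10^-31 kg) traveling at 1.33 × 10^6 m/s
λ₁/λ₂ = 1.19 × 10^-4

Using λ = h/(mv):

λ₁ = h/(m₁v₁) = 6.53 × 10^-14 m
λ₂ = h/(m₂v₂) = 5.47 × 10^-10 m

Ratio λ₁/λ₂ = (m₂v₂)/(m₁v₁)
         = (9.11 × 10^-31 kg × 1.33 × 10^6 m/s) / (3.34 × 10^-27 kg × 3.04 × 10^6 m/s)
         = 1.19 × 10^-4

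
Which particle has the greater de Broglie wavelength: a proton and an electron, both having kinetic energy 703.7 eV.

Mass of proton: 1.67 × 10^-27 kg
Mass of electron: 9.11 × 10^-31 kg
The electron has the longer wavelength.

Using λ = h/√(2mKE):

For proton: λ₁ = h/√(2m₁KE) = 1.08 × 10^-12 m
For electron: λ₂ = h/√(2m₂KE) = 4.62 × 10^-11 m

Since λ ∝ 1/√m at constant kinetic energy, the lighter particle has the longer wavelength.

The electron has the longer de Broglie wavelength.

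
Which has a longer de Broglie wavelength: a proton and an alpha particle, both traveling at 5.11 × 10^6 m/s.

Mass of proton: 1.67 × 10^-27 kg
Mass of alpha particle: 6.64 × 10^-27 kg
The proton has the longer wavelength.

Using λ = h/(mv), since both particles have the same velocity, the wavelength depends only on mass.

For proton: λ₁ = h/(m₁v) = 7.76 × 10^-14 m
For alpha particle: λ₂ = h/(m₂v) = 1.95 × 10^-14 m

Since λ ∝ 1/m at constant velocity, the lighter particle has the longer wavelength.

The proton has the longer de Broglie wavelength.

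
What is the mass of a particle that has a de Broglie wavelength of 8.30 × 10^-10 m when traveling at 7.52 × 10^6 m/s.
1.06 × 10^-31 kg

From the de Broglie relation λ = h/(mv), we solve for m:

m = h/(λv)
m = (6.626 × 10^-34 J·s) / (8.30 × 10^-10 m × 7.52 × 10^6 m/s)
m = 1.06 × 10^-31 kg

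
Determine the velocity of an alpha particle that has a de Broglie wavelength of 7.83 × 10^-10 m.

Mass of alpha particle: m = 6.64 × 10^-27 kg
1.27 × 10^2 m/s

From the de Broglie relation λ = h/(mv), we solve for v:

v = h/(mλ)
v = (6.626 × 10^-34 J·s) / (6.64 × 10^-27 kg × 7.83 × 10^-10 m)
v = 1.27 × 10^2 m/s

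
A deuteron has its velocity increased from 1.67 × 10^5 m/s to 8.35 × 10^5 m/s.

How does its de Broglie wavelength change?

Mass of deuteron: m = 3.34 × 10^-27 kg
The wavelength decreases by a factor of 5.

Using λ = h/(mv):

Initial wavelength: λ₁ = h/(mv₁) = 1.19 × 10^-12 m
Final wavelength: λ₂ = h/(mv₂) = 2.38 × 10^-13 m

Since λ ∝ 1/v, when velocity increases by a factor of 5, the wavelength decreases by a factor of 5.

λ₂/λ₁ = v₁/v₂ = 1/5

The wavelength decreases by a factor of 5.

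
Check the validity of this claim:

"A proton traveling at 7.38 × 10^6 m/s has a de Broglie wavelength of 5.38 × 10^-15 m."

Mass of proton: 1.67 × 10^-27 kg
False

The claim is incorrect.

Using λ = h/(mv):
λ = (6.626 × 10^-34 J·s) / (1.67 × 10^-27 kg × 7.38 × 10^6 m/s)
λ = 5.38 × 10^-14 m

The actual wavelength differs from the claimed 5.38 × 10^-15 m.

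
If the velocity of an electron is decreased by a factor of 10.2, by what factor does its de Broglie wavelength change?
The wavelength increases by a factor of 10.2.

From λ = h/(mv), the wavelength is inversely proportional to velocity:

λ ∝ 1/v

If v → v/10.2, then λ → 10.2λ

When velocity is decreased by a factor of 10.2, the wavelength increases by a factor of 10.2.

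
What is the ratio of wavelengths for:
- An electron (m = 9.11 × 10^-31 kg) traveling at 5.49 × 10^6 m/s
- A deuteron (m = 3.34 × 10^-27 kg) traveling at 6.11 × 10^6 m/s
λ₁/λ₂ = 4.08 × 10^3

Using λ = h/(mv):

λ₁ = h/(m₁v₁) = 1.32 × 10^-10 m
λ₂ = h/(m₂v₂) = 3.25 × 10^-14 m

Ratio λ₁/λ₂ = (m₂v₂)/(m₁v₁)
         = (3.34 × 10^-27 kg × 6.11 × 10^6 m/s) / (9.11 × 10^-31 kg × 5.49 × 10^6 m/s)
         = 4.08 × 10^3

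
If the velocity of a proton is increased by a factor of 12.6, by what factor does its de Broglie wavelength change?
The wavelength decreases by a factor of 12.6.

From λ = h/(mv), the wavelength is inversely proportional to velocity:

λ ∝ 1/v

If v → 12.6v, then λ → λ/12.6

When velocity is increased by a factor of 12.6, the wavelength decreases by a factor of 12.6.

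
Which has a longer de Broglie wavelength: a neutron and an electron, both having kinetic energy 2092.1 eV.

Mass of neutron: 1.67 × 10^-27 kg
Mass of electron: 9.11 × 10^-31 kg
The electron has the longer wavelength.

Using λ = h/√(2mKE):

For neutron: λ₁ = h/√(2m₁KE) = 6.26 × 10^-13 m
For electron: λ₂ = h/√(2m₂KE) = 2.68 × 10^-11 m

Since λ ∝ 1/√m at constant kinetic energy, the lighter particle has the longer wavelength.

The electron has the longer de Broglie wavelength.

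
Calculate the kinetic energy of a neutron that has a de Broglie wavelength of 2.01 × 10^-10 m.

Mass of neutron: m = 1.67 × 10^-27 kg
3.25 × 10^-21 J (or 0.0203 eV)

From λ = h/√(2mKE), we solve for KE:

λ² = h²/(2mKE)
KE = h²/(2mλ²)
KE = (6.626 × 10^-34 J·s)² / (2 × 1.67 × 10^-27 kg × (2.01 × 10^-10 m)²)
KE = 3.25 × 10^-21 J
KE = 0.0203 eV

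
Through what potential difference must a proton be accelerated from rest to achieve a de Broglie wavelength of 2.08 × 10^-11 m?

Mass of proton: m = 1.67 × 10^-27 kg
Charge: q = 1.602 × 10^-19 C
1.90 V

From λ = h/√(2mqV), we solve for V:

λ² = h²/(2mqV)
V = h²/(2mqλ²)
V = (6.626 × 10^-34 J·s)² / (2 × 1.67 × 10^-27 kg × 1.602 × 10^-19 C × (2.08 × 10^-11 m)²)
V = 1.90 V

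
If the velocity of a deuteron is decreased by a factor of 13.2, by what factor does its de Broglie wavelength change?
The wavelength increases by a factor of 13.2.

From λ = h/(mv), the wavelength is inversely proportional to velocity:

λ ∝ 1/v

If v → v/13.2, then λ → 13.2λ

When velocity is decreased by a factor of 13.2, the wavelength increases by a factor of 13.2.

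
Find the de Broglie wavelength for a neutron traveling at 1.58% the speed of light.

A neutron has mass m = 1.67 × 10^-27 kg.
8.38 × 10^-14 m

Using the de Broglie relation λ = h/(mv):

v = 1.58% × c = 4.737 × 10^6 m/s

λ = h/(mv)
λ = (6.626 × 10^-34 J·s) / (1.67 × 10^-27 kg × 4.737 × 10^6 m/s)
λ = 8.38 × 10^-14 m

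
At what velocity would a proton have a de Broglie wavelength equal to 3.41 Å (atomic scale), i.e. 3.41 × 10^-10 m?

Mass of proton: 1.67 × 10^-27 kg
1.16 × 10^3 m/s

From λ = h/(mv), solve for v:

v = h/(mλ)
v = (6.626 × 10^-34 J·s) / (1.67 × 10^-27 kg × 3.41 × 10^-10 m)
v = 1.16 × 10^3 m/s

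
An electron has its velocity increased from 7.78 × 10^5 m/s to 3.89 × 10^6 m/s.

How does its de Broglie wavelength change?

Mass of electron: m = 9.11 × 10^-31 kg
The wavelength decreases by a factor of 5.

Using λ = h/(mv):

Initial wavelength: λ₁ = h/(mv₁) = 9.35 × 10^-10 m
Final wavelength: λ₂ = h/(mv₂) = 1.87 × 10^-10 m

Since λ ∝ 1/v, when velocity increases by a factor of 5, the wavelength decreases by a factor of 5.

λ₂/λ₁ = v₁/v₂ = 1/5

The wavelength decreases by a factor of 5.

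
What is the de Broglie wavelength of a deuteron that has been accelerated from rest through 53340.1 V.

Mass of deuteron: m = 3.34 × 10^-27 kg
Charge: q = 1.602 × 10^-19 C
8.77 × 10^-14 m

When a particle is accelerated through voltage V, it gains kinetic energy KE = qV.

The de Broglie wavelength is then λ = h/√(2mqV):

λ = h/√(2mqV)
λ = (6.626 × 10^-34 J·s) / √(2 × 3.34 × 10^-27 kg × 1.602 × 10^-19 C × 53340.1 V)
λ = 8.77 × 10^-14 m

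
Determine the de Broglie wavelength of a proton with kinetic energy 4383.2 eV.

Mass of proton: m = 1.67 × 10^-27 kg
4.33 × 10^-13 m

Using λ = h/√(2mKE):

First convert KE to Joules: KE = 4383.2 eV = 7.023 × 10^-16 J

λ = h/√(2mKE)
λ = (6.626 × 10^-34 J·s) / √(2 × 1.67 × 10^-27 kg × 7.023 × 10^-16 J)
λ = 4.33 × 10^-13 m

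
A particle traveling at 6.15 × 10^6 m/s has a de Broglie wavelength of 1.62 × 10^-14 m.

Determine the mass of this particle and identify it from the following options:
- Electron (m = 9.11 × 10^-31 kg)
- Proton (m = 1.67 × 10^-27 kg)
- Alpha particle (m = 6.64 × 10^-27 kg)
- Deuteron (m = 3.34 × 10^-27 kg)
The particle is an alpha particle.

From λ = h/(mv), solve for mass:

m = h/(λv)
m = (6.626 × 10^-34 J·s) / (1.62 × 10^-14 m × 6.15 × 10^6 m/s)
m = 6.65 × 10^-27 kg

Comparing with the listed masses, this is closest to an alpha particle.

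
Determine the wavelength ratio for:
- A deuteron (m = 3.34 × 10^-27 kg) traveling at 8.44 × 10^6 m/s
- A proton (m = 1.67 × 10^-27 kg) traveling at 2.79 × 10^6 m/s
λ₁/λ₂ = 0.165

Using λ = h/(mv):

λ₁ = h/(m₁v₁) = 2.35 × 10^-14 m
λ₂ = h/(m₂v₂) = 1.42 × 10^-13 m

Ratio λ₁/λ₂ = (m₂v₂)/(m₁v₁)
         = (1.67 × 10^-27 kg × 2.79 × 10^6 m/s) / (3.34 × 10^-27 kg × 8.44 × 10^6 m/s)
         = 0.165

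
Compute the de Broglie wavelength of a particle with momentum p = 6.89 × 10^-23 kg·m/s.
9.62 × 10^-12 m

Using the de Broglie relation λ = h/p:

λ = h/p
λ = (6.626 × 10^-34 J·s) / (6.89 × 10^-23 kg·m/s)
λ = 9.62 × 10^-12 m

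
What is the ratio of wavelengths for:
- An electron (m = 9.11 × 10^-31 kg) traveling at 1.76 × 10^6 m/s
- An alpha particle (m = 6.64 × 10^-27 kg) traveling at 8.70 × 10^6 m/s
λ₁/λ₂ = 3.60 × 10^4

Using λ = h/(mv):

λ₁ = h/(m₁v₁) = 4.13 × 10^-10 m
λ₂ = h/(m₂v₂) = 1.15 × 10^-14 m

Ratio λ₁/λ₂ = (m₂v₂)/(m₁v₁)
         = (6.64 × 10^-27 kg × 8.70 × 10^6 m/s) / (9.11 × 10^-31 kg × 1.76 × 10^6 m/s)
         = 3.60 × 10^4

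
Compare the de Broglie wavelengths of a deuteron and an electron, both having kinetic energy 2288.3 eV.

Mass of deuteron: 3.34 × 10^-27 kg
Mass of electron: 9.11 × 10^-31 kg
The electron has the longer wavelength.

Using λ = h/√(2mKE):

For deuteron: λ₁ = h/√(2m₁KE) = 4.23 × 10^-13 m
For electron: λ₂ = h/√(2m₂KE) = 2.56 × 10^-11 m

Since λ ∝ 1/√m at constant kinetic energy, the lighter particle has the longer wavelength.

The electron has the longer de Broglie wavelength.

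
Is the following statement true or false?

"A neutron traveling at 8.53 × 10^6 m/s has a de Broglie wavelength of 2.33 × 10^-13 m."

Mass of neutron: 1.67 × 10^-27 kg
False

The claim is incorrect.

Using λ = h/(mv):
λ = (6.626 × 10^-34 J·s) / (1.67 × 10^-27 kg × 8.53 × 10^6 m/s)
λ = 4.65 × 10^-14 m

The actual wavelength differs from the claimed 2.33 × 10^-13 m.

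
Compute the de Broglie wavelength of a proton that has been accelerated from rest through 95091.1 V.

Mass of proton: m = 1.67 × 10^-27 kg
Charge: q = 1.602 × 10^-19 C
9.29 × 10^-14 m

When a particle is accelerated through voltage V, it gains kinetic energy KE = qV.

The de Broglie wavelength is then λ = h/√(2mqV):

λ = h/√(2mqV)
λ = (6.626 × 10^-34 J·s) / √(2 × 1.67 × 10^-27 kg × 1.602 × 10^-19 C × 95091.1 V)
λ = 9.29 × 10^-14 m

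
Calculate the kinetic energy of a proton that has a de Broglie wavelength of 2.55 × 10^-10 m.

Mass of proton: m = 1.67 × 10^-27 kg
2.02 × 10^-21 J (or 0.0126 eV)

From λ = h/√(2mKE), we solve for KE:

λ² = h²/(2mKE)
KE = h²/(2mλ²)
KE = (6.626 × 10^-34 J·s)² / (2 × 1.67 × 10^-27 kg × (2.55 × 10^-10 m)²)
KE = 2.02 × 10^-21 J
KE = 0.0126 eV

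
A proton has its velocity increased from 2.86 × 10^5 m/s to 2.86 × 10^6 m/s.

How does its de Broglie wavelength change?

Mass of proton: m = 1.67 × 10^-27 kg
The wavelength decreases by a factor of 10.

Using λ = h/(mv):

Initial wavelength: λ₁ = h/(mv₁) = 1.39 × 10^-12 m
Final wavelength: λ₂ = h/(mv₂) = 1.39 × 10^-13 m

Since λ ∝ 1/v, when velocity increases by a factor of 10, the wavelength decreases by a factor of 10.

λ₂/λ₁ = v₁/v₂ = 1/10

The wavelength decreases by a factor of 10.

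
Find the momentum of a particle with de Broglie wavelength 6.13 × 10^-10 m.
1.08 × 10^-24 kg·m/s

From the de Broglie relation λ = h/p, we solve for p:

p = h/λ
p = (6.626 × 10^-34 J·s) / (6.13 × 10^-10 m)
p = 1.08 × 10^-24 kg·m/s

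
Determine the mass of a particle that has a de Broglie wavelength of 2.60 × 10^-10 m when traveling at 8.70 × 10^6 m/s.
2.93 × 10^-31 kg

From the de Broglie relation λ = h/(mv), we solve for m:

m = h/(λv)
m = (6.626 × 10^-34 J·s) / (2.60 × 10^-10 m × 8.70 × 10^6 m/s)
m = 2.93 × 10^-31 kg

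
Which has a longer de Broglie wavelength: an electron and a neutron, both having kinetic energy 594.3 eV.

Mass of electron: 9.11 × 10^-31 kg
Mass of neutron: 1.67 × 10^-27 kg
The electron has the longer wavelength.

Using λ = h/√(2mKE):

For electron: λ₁ = h/√(2m₁KE) = 5.03 × 10^-11 m
For neutron: λ₂ = h/√(2m₂KE) = 1.17 × 10^-12 m

Since λ ∝ 1/√m at constant kinetic energy, the lighter particle has the longer wavelength.

The electron has the longer de Broglie wavelength.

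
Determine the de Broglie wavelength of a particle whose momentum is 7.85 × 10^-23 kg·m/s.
8.44 × 10^-12 m

Using the de Broglie relation λ = h/p:

λ = h/p
λ = (6.626 × 10^-34 J·s) / (7.85 × 10^-23 kg·m/s)
λ = 8.44 × 10^-12 m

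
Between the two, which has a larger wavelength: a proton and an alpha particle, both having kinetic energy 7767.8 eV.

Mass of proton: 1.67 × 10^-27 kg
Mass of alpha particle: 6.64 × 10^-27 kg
The proton has the longer wavelength.

Using λ = h/√(2mKE):

For proton: λ₁ = h/√(2m₁KE) = 3.25 × 10^-13 m
For alpha particle: λ₂ = h/√(2m₂KE) = 1.63 × 10^-13 m

Since λ ∝ 1/√m at constant kinetic energy, the lighter particle has the longer wavelength.

The proton has the longer de Broglie wavelength.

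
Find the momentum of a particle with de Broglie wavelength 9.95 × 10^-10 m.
6.66 × 10^-25 kg·m/s

From the de Broglie relation λ = h/p, we solve for p:

p = h/λ
p = (6.626 × 10^-34 J·s) / (9.95 × 10^-10 m)
p = 6.66 × 10^-25 kg·m/s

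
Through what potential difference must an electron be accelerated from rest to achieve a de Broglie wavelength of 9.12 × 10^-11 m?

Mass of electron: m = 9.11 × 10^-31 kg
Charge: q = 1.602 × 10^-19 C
181 V

From λ = h/√(2mqV), we solve for V:

λ² = h²/(2mqV)
V = h²/(2mqλ²)
V = (6.626 × 10^-34 J·s)² / (2 × 9.11 × 10^-31 kg × 1.602 × 10^-19 C × (9.12 × 10^-11 m)²)
V = 181 V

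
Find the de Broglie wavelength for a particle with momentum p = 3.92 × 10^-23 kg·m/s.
1.69 × 10^-11 m

Using the de Broglie relation λ = h/p:

λ = h/p
λ = (6.626 × 10^-34 J·s) / (3.92 × 10^-23 kg·m/s)
λ = 1.69 × 10^-11 m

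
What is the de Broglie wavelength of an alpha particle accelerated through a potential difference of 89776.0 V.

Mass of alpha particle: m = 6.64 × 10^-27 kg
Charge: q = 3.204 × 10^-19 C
3.39 × 10^-14 m

When a particle is accelerated through voltage V, it gains kinetic energy KE = qV.

The de Broglie wavelength is then λ = h/√(2mqV):

λ = h/√(2mqV)
λ = (6.626 × 10^-34 J·s) / √(2 × 6.64 × 10^-27 kg × 3.204 × 10^-19 C × 89776.0 V)
λ = 3.39 × 10^-14 m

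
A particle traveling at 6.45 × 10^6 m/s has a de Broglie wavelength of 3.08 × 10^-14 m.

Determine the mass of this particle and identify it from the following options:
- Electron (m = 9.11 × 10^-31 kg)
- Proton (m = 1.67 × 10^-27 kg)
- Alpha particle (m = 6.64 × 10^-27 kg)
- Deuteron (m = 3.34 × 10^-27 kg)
The particle is a deuteron.

From λ = h/(mv), solve for mass:

m = h/(λv)
m = (6.626 × 10^-34 J·s) / (3.08 × 10^-14 m × 6.45 × 10^6 m/s)
m = 3.34 × 10^-27 kg

Comparing with the listed masses, this is closest to a deuteron.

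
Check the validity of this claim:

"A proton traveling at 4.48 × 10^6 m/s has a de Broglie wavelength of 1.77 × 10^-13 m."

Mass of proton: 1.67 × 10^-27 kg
False

The claim is incorrect.

Using λ = h/(mv):
λ = (6.626 × 10^-34 J·s) / (1.67 × 10^-27 kg × 4.48 × 10^6 m/s)
λ = 8.86 × 10^-14 m

The actual wavelength differs from the claimed 1.77 × 10^-13 m.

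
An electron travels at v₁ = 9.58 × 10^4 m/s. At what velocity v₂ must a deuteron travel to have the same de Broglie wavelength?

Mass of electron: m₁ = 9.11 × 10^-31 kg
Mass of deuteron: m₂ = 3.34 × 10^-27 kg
v₂ = 2.61 × 10^1 m/s

For equal de Broglie wavelengths: λ₁ = λ₂

h/(m₁v₁) = h/(m₂v₂)
m₁v₁ = m₂v₂
v₂ = v₁ · (m₁/m₂)

v₂ = 9.58 × 10^4 m/s × (9.11 × 10^-31 kg / 3.34 × 10^-27 kg)
v₂ = 2.61 × 10^1 m/s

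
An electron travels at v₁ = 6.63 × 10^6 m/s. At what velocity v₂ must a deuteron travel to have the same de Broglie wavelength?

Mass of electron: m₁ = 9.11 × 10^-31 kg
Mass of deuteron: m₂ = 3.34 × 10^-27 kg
v₂ = 1.81 × 10^3 m/s

For equal de Broglie wavelengths: λ₁ = λ₂

h/(m₁v₁) = h/(m₂v₂)
m₁v₁ = m₂v₂
v₂ = v₁ · (m₁/m₂)

v₂ = 6.63 × 10^6 m/s × (9.11 × 10^-31 kg / 3.34 × 10^-27 kg)
v₂ = 1.81 × 10^3 m/s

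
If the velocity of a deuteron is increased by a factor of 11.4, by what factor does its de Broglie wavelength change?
The wavelength decreases by a factor of 11.4.

From λ = h/(mv), the wavelength is inversely proportional to velocity:

λ ∝ 1/v

If v → 11.4v, then λ → λ/11.4

When velocity is increased by a factor of 11.4, the wavelength decreases by a factor of 11.4.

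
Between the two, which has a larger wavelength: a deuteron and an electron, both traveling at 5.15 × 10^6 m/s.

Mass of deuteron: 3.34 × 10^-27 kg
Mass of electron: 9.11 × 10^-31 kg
The electron has the longer wavelength.

Using λ = h/(mv), since both particles have the same velocity, the wavelength depends only on mass.

For deuteron: λ₁ = h/(m₁v) = 3.85 × 10^-14 m
For electron: λ₂ = h/(m₂v) = 1.41 × 10^-10 m

Since λ ∝ 1/m at constant velocity, the lighter particle has the longer wavelength.

The electron has the longer de Broglie wavelength.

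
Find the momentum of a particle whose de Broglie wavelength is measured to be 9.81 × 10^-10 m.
6.75 × 10^-25 kg·m/s

From the de Broglie relation λ = h/p, we solve for p:

p = h/λ
p = (6.626 × 10^-34 J·s) / (9.81 × 10^-10 m)
p = 6.75 × 10^-25 kg·m/s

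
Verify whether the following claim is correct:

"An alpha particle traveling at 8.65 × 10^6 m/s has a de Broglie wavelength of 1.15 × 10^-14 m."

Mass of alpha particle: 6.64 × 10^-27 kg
True

The claim is correct.

Using λ = h/(mv):
λ = (6.626 × 10^-34 J·s) / (6.64 × 10^-27 kg × 8.65 × 10^6 m/s)
λ = 1.15 × 10^-14 m

This matches the claimed value.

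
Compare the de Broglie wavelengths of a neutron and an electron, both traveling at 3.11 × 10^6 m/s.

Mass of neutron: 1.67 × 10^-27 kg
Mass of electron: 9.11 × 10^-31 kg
The electron has the longer wavelength.

Using λ = h/(mv), since both particles have the same velocity, the wavelength depends only on mass.

For neutron: λ₁ = h/(m₁v) = 1.28 × 10^-13 m
For electron: λ₂ = h/(m₂v) = 2.34 × 10^-10 m

Since λ ∝ 1/m at constant velocity, the lighter particle has the longer wavelength.

The electron has the longer de Broglie wavelength.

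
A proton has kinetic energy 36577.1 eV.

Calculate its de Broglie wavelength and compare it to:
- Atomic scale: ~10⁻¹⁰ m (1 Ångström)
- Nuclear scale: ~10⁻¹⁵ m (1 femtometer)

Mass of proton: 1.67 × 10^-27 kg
λ = 1.50 × 10^-13 m, which is between nuclear and atomic scales.

Using λ = h/√(2mKE):

KE = 36577.1 eV = 5.860 × 10^-15 J

λ = h/√(2mKE)
λ = (6.626 × 10^-34 J·s) / √(2 × 1.67 × 10^-27 kg × 5.860 × 10^-15 J)
λ = 1.50 × 10^-13 m

Comparison:
- Atomic scale (10⁻¹⁰ m): λ is 0.0015× this size
- Nuclear scale (10⁻¹⁵ m): λ is 1.5e+02× this size

The wavelength is between nuclear and atomic scales.

This wavelength is appropriate for probing atomic structure but too large for nuclear physics experiments.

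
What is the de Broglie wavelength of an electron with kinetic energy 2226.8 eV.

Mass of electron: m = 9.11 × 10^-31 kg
2.60 × 10^-11 m

Using λ = h/√(2mKE):

First convert KE to Joules: KE = 2226.8 eV = 3.568 × 10^-16 J

λ = h/√(2mKE)
λ = (6.626 × 10^-34 J·s) / √(2 × 9.11 × 10^-31 kg × 3.568 × 10^-16 J)
λ = 2.60 × 10^-11 m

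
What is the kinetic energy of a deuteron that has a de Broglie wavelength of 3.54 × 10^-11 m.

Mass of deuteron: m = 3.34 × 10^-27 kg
5.24 × 10^-20 J (or 0.327 eV)

From λ = h/√(2mKE), we solve for KE:

λ² = h²/(2mKE)
KE = h²/(2mλ²)
KE = (6.626 × 10^-34 J·s)² / (2 × 3.34 × 10^-27 kg × (3.54 × 10^-11 m)²)
KE = 5.24 × 10^-20 J
KE = 0.327 eV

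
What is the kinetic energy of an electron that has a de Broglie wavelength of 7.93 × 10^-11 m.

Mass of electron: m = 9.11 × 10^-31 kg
3.83 × 10^-17 J (or 239 eV)

From λ = h/√(2mKE), we solve for KE:

λ² = h²/(2mKE)
KE = h²/(2mλ²)
KE = (6.626 × 10^-34 J·s)² / (2 × 9.11 × 10^-31 kg × (7.93 × 10^-11 m)²)
KE = 3.83 × 10^-17 J
KE = 239 eV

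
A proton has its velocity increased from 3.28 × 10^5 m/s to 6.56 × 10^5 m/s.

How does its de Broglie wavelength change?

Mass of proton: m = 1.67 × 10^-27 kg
The wavelength decreases by a factor of 2.

Using λ = h/(mv):

Initial wavelength: λ₁ = h/(mv₁) = 1.21 × 10^-12 m
Final wavelength: λ₂ = h/(mv₂) = 6.05 × 10^-13 m

Since λ ∝ 1/v, when velocity increases by a factor of 2, the wavelength decreases by a factor of 2.

λ₂/λ₁ = v₁/v₂ = 1/2

The wavelength decreases by a factor of 2.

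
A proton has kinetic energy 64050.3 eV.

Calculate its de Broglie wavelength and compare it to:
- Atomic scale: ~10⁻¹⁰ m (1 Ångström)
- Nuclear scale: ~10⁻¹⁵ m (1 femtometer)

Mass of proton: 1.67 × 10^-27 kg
λ = 1.13 × 10^-13 m, which is between nuclear and atomic scales.

Using λ = h/√(2mKE):

KE = 64050.3 eV = 1.026 × 10^-14 J

λ = h/√(2mKE)
λ = (6.626 × 10^-34 J·s) / √(2 × 1.67 × 10^-27 kg × 1.026 × 10^-14 J)
λ = 1.13 × 10^-13 m

Comparison:
- Atomic scale (10⁻¹⁰ m): λ is 0.0011× this size
- Nuclear scale (10⁻¹⁵ m): λ is 1.1e+02× this size

The wavelength is between nuclear and atomic scales.

This wavelength is appropriate for probing atomic structure but too large for nuclear physics experiments.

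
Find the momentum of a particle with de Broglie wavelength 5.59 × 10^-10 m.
1.19 × 10^-24 kg·m/s

From the de Broglie relation λ = h/p, we solve for p:

p = h/λ
p = (6.626 × 10^-34 J·s) / (5.59 × 10^-10 m)
p = 1.19 × 10^-24 kg·m/s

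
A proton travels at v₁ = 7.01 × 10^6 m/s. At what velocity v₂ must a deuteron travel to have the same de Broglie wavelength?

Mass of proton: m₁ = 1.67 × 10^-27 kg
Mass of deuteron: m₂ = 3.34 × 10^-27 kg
v₂ = 3.50 × 10^6 m/s

For equal de Broglie wavelengths: λ₁ = λ₂

h/(m₁v₁) = h/(m₂v₂)
m₁v₁ = m₂v₂
v₂ = v₁ · (m₁/m₂)

v₂ = 7.01 × 10^6 m/s × (1.67 × 10^-27 kg / 3.34 × 10^-27 kg)
v₂ = 3.50 × 10^6 m/s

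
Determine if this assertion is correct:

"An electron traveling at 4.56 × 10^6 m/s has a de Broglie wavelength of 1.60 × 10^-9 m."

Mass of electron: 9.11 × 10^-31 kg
False

The claim is incorrect.

Using λ = h/(mv):
λ = (6.626 × 10^-34 J·s) / (9.11 × 10^-31 kg × 4.56 × 10^6 m/s)
λ = 1.60 × 10^-10 m

The actual wavelength differs from the claimed 1.60 × 10^-9 m.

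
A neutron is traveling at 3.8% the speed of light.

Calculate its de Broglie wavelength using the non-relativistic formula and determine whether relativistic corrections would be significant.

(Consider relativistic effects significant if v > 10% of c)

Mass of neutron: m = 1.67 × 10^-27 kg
No, relativistic corrections are not needed.

Using the non-relativistic de Broglie formula λ = h/(mv):

v = 3.8% × c = 1.139 × 10^7 m/s

λ = h/(mv)
λ = (6.626 × 10^-34 J·s) / (1.67 × 10^-27 kg × 1.139 × 10^7 m/s)
λ = 3.48 × 10^-14 m

Since v = 3.8% of c < 10% of c, relativistic corrections are NOT significant and this non-relativistic result is a good approximation.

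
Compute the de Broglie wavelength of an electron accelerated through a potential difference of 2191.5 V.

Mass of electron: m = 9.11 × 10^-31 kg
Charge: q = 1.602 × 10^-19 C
2.62 × 10^-11 m

When a particle is accelerated through voltage V, it gains kinetic energy KE = qV.

The de Broglie wavelength is then λ = h/√(2mqV):

λ = h/√(2mqV)
λ = (6.626 × 10^-34 J·s) / √(2 × 9.11 × 10^-31 kg × 1.602 × 10^-19 C × 2191.5 V)
λ = 2.62 × 10^-11 m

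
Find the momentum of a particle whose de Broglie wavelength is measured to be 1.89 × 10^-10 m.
3.51 × 10^-24 kg·m/s

From the de Broglie relation λ = h/p, we solve for p:

p = h/λ
p = (6.626 × 10^-34 J·s) / (1.89 × 10^-10 m)
p = 3.51 × 10^-24 kg·m/s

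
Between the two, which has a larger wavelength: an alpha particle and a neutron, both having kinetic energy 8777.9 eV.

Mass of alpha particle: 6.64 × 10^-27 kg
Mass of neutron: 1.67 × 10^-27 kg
The neutron has the longer wavelength.

Using λ = h/√(2mKE):

For alpha particle: λ₁ = h/√(2m₁KE) = 1.53 × 10^-13 m
For neutron: λ₂ = h/√(2m₂KE) = 3.06 × 10^-13 m

Since λ ∝ 1/√m at constant kinetic energy, the lighter particle has the longer wavelength.

The neutron has the longer de Broglie wavelength.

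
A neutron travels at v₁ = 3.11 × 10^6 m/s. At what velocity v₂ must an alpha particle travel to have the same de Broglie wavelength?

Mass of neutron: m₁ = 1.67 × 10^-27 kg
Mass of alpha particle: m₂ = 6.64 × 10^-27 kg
v₂ = 7.82 × 10^5 m/s

For equal de Broglie wavelengths: λ₁ = λ₂

h/(m₁v₁) = h/(m₂v₂)
m₁v₁ = m₂v₂
v₂ = v₁ · (m₁/m₂)

v₂ = 3.11 × 10^6 m/s × (1.67 × 10^-27 kg / 6.64 × 10^-27 kg)
v₂ = 7.82 × 10^5 m/s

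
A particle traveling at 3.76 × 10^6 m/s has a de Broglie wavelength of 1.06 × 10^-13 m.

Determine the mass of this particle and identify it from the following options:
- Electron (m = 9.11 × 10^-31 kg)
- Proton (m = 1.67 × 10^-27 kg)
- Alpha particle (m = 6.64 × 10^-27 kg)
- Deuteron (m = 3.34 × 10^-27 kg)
The particle is a proton.

From λ = h/(mv), solve for mass:

m = h/(λv)
m = (6.626 × 10^-34 J·s) / (1.06 × 10^-13 m × 3.76 × 10^6 m/s)
m = 1.66 × 10^-27 kg

Comparing with the listed masses, this is closest to a proton.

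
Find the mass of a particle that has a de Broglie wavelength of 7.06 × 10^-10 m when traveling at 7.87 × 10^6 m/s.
1.19 × 10^-31 kg

From the de Broglie relation λ = h/(mv), we solve for m:

m = h/(λv)
m = (6.626 × 10^-34 J·s) / (7.06 × 10^-10 m × 7.87 × 10^6 m/s)
m = 1.19 × 10^-31 kg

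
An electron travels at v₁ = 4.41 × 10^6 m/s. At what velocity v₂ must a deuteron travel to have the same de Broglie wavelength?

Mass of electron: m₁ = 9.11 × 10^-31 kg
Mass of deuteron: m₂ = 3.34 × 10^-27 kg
v₂ = 1.20 × 10^3 m/s

For equal de Broglie wavelengths: λ₁ = λ₂

h/(m₁v₁) = h/(m₂v₂)
m₁v₁ = m₂v₂
v₂ = v₁ · (m₁/m₂)

v₂ = 4.41 × 10^6 m/s × (9.11 × 10^-31 kg / 3.34 × 10^-27 kg)
v₂ = 1.20 × 10^3 m/s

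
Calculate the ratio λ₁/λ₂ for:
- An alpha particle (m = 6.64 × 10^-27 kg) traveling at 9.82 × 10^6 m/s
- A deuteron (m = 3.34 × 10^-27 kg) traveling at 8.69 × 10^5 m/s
λ₁/λ₂ = 0.0445

Using λ = h/(mv):

λ₁ = h/(m₁v₁) = 1.02 × 10^-14 m
λ₂ = h/(m₂v₂) = 2.28 × 10^-13 m

Ratio λ₁/λ₂ = (m₂v₂)/(m₁v₁)
         = (3.34 × 10^-27 kg × 8.69 × 10^5 m/s) / (6.64 × 10^-27 kg × 9.82 × 10^6 m/s)
         = 0.0445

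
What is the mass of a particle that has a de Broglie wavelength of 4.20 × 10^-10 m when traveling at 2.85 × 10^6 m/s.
5.54 × 10^-31 kg

From the de Broglie relation λ = h/(mv), we solve for m:

m = h/(λv)
m = (6.626 × 10^-34 J·s) / (4.20 × 10^-10 m × 2.85 × 10^6 m/s)
m = 5.54 × 10^-31 kg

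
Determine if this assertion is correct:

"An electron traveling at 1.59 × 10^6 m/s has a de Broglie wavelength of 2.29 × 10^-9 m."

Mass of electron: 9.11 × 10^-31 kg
False

The claim is incorrect.

Using λ = h/(mv):
λ = (6.626 × 10^-34 J·s) / (9.11 × 10^-31 kg × 1.59 × 10^6 m/s)
λ = 4.57 × 10^-10 m

The actual wavelength differs from the claimed 2.29 × 10^-9 m.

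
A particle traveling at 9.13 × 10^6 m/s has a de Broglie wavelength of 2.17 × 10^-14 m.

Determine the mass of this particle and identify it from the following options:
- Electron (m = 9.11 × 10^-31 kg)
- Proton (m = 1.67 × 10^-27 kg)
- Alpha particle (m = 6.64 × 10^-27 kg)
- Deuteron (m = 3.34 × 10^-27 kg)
The particle is a deuteron.

From λ = h/(mv), solve for mass:

m = h/(λv)
m = (6.626 × 10^-34 J·s) / (2.17 × 10^-14 m × 9.13 × 10^6 m/s)
m = 3.34 × 10^-27 kg

Comparing with the listed masses, this is closest to a deuteron.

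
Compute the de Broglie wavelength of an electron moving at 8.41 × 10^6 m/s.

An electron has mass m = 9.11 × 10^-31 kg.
8.65 × 10^-11 m

Using the de Broglie relation λ = h/(mv):

λ = h/(mv)
λ = (6.626 × 10^-34 J·s) / (9.11 × 10^-31 kg × 8.41 × 10^6 m/s)
λ = 8.65 × 10^-11 m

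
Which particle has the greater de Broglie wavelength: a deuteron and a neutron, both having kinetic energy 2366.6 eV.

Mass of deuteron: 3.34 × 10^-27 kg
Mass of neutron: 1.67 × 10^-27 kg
The neutron has the longer wavelength.

Using λ = h/√(2mKE):

For deuteron: λ₁ = h/√(2m₁KE) = 4.16 × 10^-13 m
For neutron: λ₂ = h/√(2m₂KE) = 5.89 × 10^-13 m

Since λ ∝ 1/√m at constant kinetic energy, the lighter particle has the longer wavelength.

The neutron has the longer de Broglie wavelength.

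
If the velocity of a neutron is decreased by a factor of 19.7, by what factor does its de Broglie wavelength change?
The wavelength increases by a factor of 19.7.

From λ = h/(mv), the wavelength is inversely proportional to velocity:

λ ∝ 1/v

If v → v/19.7, then λ → 19.7λ

When velocity is decreased by a factor of 19.7, the wavelength increases by a factor of 19.7.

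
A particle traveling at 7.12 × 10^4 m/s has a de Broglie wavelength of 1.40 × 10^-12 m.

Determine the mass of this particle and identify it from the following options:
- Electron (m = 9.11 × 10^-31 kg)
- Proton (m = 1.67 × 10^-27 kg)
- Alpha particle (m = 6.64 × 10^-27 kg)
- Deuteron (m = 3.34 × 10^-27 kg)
The particle is an alpha particle.

From λ = h/(mv), solve for mass:

m = h/(λv)
m = (6.626 × 10^-34 J·s) / (1.40 × 10^-12 m × 7.12 × 10^4 m/s)
m = 6.65 × 10^-27 kg

Comparing with the listed masses, this is closest to an alpha particle.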